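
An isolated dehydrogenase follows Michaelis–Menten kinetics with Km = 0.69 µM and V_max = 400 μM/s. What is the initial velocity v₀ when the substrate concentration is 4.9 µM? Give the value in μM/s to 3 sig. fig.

v = Vmax·[S]/(Km + [S]) = 400 × 4.9 / (0.69 + 4.9)
  = 1960 / 5.590 = 351 μM/s.

351 μM/s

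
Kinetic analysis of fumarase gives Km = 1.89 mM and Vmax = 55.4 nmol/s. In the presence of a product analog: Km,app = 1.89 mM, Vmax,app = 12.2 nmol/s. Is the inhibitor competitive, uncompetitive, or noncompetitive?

noncompetitive

Vmax decreases (55.4 → 12.2 nmol/s) while Km is unchanged — pure noncompetitive inhibition.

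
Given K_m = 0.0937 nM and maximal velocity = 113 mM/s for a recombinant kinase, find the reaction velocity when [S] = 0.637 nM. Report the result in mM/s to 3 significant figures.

[S]/(Km+[S]) = 0.637/0.7307 = 0.8718, the fractional saturation.
v = 0.8718 × Vmax = 0.8718 × 113 = 98.5 mM/s.

98.5 mM/s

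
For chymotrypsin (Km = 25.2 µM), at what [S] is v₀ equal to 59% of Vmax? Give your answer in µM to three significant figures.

36.3 µM

v/Vmax = [S]/(Km+[S]) = 0.59, so [S] = Km·0.59/(1 − 0.59) = 25.2 × 1.439.
[S] = 36.3 µM.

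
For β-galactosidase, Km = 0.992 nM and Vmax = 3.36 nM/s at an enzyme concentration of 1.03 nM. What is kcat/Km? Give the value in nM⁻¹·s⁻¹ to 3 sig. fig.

3.29 nM⁻¹·s⁻¹

kcat = Vmax/[E]total = 3.36/1.03 = 3.26 s⁻¹.
kcat/Km = 3.26/0.992 = 3.29 nM⁻¹·s⁻¹.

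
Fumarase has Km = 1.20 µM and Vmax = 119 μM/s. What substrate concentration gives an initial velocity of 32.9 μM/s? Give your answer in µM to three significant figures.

The required fractional saturation is v/Vmax = 32.9/119 = 0.2765.
Then [S]/(Km+[S]) = 0.2765 ⇒ [S] = 1.20 × 0.2765/(1 − 0.2765) = 0.459 µM.

0.459 µM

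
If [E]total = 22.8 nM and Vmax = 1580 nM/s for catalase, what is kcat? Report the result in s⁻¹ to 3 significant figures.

69.3 s⁻¹

kcat = Vmax/[E]total = 1580 nM/s / 22.8 nM = 69.3 s⁻¹.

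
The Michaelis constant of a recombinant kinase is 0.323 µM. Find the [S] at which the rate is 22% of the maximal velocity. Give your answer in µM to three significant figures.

v/Vmax = [S]/(Km+[S]) = 0.22, so [S] = Km·0.22/(1 − 0.22) = 0.323 × 0.2821.
[S] = 0.0911 µM.

0.0911 µM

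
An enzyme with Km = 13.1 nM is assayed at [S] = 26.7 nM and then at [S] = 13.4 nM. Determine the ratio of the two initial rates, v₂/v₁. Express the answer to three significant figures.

0.754

The fractional saturations are [S]/(Km+[S]) = 26.7/39.80 = 0.6709 and 13.4/26.50 = 0.5057.
v₂/v₁ is just their ratio: 0.5057/0.6709 = 0.754.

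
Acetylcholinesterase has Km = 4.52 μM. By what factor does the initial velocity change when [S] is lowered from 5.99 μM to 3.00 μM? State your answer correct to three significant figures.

0.700

The fractional saturations are [S]/(Km+[S]) = 5.99/10.51 = 0.5699 and 3.00/7.520 = 0.3989.
v₂/v₁ is just their ratio: 0.3989/0.5699 = 0.700.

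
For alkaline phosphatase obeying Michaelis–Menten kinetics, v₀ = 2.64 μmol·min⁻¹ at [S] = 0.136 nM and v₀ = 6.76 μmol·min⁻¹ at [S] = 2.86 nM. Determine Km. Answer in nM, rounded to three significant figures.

From v = Vmax[S]/(Km+[S]), each point gives Vmax = v(Km+[S])/[S].
Equating: 2.64(Km+0.136)/0.136 = 6.76(Km+2.86)/2.86.
19.41·Km + 2.64 = 2.364·Km + 6.76, so (19.41 − 2.364)·Km = 6.76 − 2.64.
Km = 4.120/17.05 = 0.242 nM; then Vmax = 2.64(0.242+0.136)/0.136 = 7.33 μmol·min⁻¹.

0.242 nM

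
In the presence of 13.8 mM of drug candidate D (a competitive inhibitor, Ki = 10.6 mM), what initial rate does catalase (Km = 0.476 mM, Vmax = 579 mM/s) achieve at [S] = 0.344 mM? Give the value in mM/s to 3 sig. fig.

138 mM/s

α = 1 + [I]/Ki = 1 + 13.8/10.6 = 2.302.
For a competitive inhibitor, Vmax is unchanged and the apparent Km becomes α·Km: Km,app = 1.10 mM, Vmax,app = 579 mM/s.
v = Vmax,app·[S]/(Km,app + [S]) = 579 × 0.344/(1.10 + 0.344) = 138 mM/s.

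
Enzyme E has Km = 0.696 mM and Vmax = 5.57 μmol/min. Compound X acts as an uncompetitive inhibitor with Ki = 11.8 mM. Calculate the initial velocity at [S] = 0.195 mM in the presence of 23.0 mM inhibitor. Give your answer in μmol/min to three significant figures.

0.855 μmol/min

With α = 1 + [I]/Ki = 1 + 23.0/11.8 = 2.949, the uncompetitive rate law is v = (Vmax/α)·[S] / (Km/α + [S]).
v = (5.57/2.949)×0.195 / (0.696/2.949 + 0.195) = 0.3683/0.4310 = 0.855 μmol/min.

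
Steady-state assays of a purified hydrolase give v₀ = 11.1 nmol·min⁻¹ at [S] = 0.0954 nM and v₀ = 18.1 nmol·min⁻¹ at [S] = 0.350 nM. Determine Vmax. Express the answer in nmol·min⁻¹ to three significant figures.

In reciprocal form, 1/v = (Km/Vmax)·(1/[S]) + 1/Vmax. The two points give (1/[S], 1/v) = (10.48, 0.09009) and (2.857, 0.05525).
Slope = (0.09009 − 0.05525)/(10.48 − 2.857) = 0.004569; intercept = 0.09009 − 0.004569×10.48 = 0.04219.
Vmax = 1/intercept = 23.7 nmol·min⁻¹; Km = slope × Vmax = 0.004569 × 23.7 = 0.108 nM.

23.7 nmol·min⁻¹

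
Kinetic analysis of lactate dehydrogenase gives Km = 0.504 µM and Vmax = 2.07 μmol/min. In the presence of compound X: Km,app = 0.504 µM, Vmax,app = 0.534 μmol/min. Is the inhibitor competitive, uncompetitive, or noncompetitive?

Vmax decreases (2.07 → 0.534 μmol/min) while Km is unchanged — pure noncompetitive inhibition.

noncompetitive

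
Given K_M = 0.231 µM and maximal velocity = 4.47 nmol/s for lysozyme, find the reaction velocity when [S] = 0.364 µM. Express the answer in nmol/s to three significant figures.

2.73 nmol/s

v = Vmax·[S]/(Km + [S]) = 4.47 × 0.364 / (0.231 + 0.364)
  = 1.627 / 0.5950 = 2.73 nmol/s.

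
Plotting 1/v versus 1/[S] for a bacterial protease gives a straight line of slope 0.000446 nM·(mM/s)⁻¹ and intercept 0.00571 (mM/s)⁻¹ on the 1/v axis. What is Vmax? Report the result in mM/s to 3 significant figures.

175 mM/s

The y-intercept of a Lineweaver–Burk plot equals 1/Vmax, so Vmax = 1/0.00571 = 175 mM/s.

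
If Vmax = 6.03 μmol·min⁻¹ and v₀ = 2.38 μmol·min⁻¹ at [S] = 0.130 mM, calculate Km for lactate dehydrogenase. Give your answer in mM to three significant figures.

v/Vmax = 2.38/6.03 = 0.3947 = [S]/(Km+[S]).
So Km + [S] = [S]/0.3947 = 0.3294 mM, giving Km = 0.3294 − 0.130 = 0.199 mM.

0.199 mM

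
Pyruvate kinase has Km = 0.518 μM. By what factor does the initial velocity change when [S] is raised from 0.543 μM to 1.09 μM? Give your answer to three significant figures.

1.32

Since Vmax cancels, v₂/v₁ = [S]₂(Km+[S]₁) / [S]₁(Km+[S]₂).
= 1.09×(0.518+0.543) / (0.543×(0.518+1.09)) = 1.156/0.8731 = 1.32.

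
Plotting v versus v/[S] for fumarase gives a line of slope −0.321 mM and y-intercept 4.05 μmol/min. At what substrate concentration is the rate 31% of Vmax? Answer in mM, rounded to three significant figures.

The Eadie–Hofstee slope gives Km = 0.321 mM (slope = −Km).
v/Vmax = [S]/(Km+[S]) = 0.31 ⇒ [S] = Km·0.31/(1−0.31) = 0.321 × 0.4493 = 0.144 mM.

0.144 mM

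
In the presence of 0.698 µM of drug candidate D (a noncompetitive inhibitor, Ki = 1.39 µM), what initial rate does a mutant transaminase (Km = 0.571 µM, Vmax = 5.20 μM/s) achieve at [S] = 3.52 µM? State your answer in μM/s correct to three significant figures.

α = 1 + [I]/Ki = 1 + 0.698/1.39 = 1.502.
For a noncompetitive inhibitor, Vmax is reduced to Vmax/α while Km is unchanged: Km,app = 0.571 µM, Vmax,app = 3.46 μM/s.
v = Vmax,app·[S]/(Km,app + [S]) = 3.46 × 3.52/(0.571 + 3.52) = 2.98 μM/s.

2.98 μM/s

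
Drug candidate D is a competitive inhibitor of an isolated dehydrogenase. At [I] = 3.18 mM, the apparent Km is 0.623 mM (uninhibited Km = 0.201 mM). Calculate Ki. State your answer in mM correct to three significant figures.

1.51 mM

Competitive: Km,app = α·Km with α = 1 + [I]/Ki.
α = Km,app/Km = 0.623/0.201 = 3.100.
Since α = 1 + [I]/Ki, [I]/Ki = 3.100 − 1 = 2.100 and Ki = 3.18/2.100 = 1.51 mM.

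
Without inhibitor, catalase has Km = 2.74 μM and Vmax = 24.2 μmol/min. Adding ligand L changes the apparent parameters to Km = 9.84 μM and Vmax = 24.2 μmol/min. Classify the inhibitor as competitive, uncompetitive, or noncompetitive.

competitive

Km increases (2.74 → 9.84 μM) while Vmax is unchanged — the hallmark of competitive inhibition.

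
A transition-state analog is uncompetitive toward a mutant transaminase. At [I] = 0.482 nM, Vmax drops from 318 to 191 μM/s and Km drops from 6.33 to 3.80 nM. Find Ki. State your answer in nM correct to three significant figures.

0.725 nM

Uncompetitive: Vmax,app = Vmax/α (and Km,app = Km/α) with α = 1 + [I]/Ki.
α = Vmax/Vmax,app = 318/191 = 1.665.
Ki = [I]/(α − 1) = 0.482/0.6649 = 0.725 nM.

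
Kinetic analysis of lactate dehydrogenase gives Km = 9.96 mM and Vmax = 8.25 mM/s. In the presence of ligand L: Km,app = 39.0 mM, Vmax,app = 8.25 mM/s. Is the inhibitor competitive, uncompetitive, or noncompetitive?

competitive

Km increases (9.96 → 39.0 mM) while Vmax is unchanged — the hallmark of competitive inhibition.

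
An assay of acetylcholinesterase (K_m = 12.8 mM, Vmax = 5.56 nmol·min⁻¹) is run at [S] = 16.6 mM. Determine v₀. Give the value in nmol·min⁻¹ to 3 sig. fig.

3.14 nmol·min⁻¹

[S]/(Km+[S]) = 16.6/29.40 = 0.5646, the fractional saturation.
v = 0.5646 × Vmax = 0.5646 × 5.56 = 3.14 nmol·min⁻¹.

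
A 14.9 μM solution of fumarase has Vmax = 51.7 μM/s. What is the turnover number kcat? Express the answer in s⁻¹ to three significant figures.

3.47 s⁻¹

kcat = Vmax/[E]total = 51.7 μM/s / 14.9 μM = 3.47 s⁻¹.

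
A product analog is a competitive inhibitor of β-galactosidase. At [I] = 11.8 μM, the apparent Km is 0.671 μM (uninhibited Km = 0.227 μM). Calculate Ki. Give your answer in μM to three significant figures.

Competitive: Km,app = α·Km with α = 1 + [I]/Ki.
α = Km,app/Km = 0.671/0.227 = 2.956.
Since α = 1 + [I]/Ki, [I]/Ki = 2.956 − 1 = 1.956 and Ki = 11.8/1.956 = 6.03 μM.

6.03 μM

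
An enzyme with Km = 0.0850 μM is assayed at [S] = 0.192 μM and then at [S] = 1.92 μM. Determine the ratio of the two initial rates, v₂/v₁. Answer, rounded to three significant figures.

1.38

Since Vmax cancels, v₂/v₁ = [S]₂(Km+[S]₁) / [S]₁(Km+[S]₂).
= 1.92×(0.0850+0.192) / (0.192×(0.0850+1.92)) = 0.5318/0.3850 = 1.38.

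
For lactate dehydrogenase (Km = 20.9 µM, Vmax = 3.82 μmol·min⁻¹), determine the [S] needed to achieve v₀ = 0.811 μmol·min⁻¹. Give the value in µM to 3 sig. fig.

The required fractional saturation is v/Vmax = 0.811/3.82 = 0.2123.
Then [S]/(Km+[S]) = 0.2123 ⇒ [S] = 20.9 × 0.2123/(1 − 0.2123) = 5.63 µM.

5.63 µM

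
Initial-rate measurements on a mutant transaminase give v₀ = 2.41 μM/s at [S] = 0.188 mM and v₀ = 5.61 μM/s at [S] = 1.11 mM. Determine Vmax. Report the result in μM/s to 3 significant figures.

7.69 μM/s

In reciprocal form, 1/v = (Km/Vmax)·(1/[S]) + 1/Vmax. The two points give (1/[S], 1/v) = (5.319, 0.4149) and (0.9009, 0.1783).
Slope = (0.4149 − 0.1783)/(5.319 − 0.9009) = 0.05357; intercept = 0.4149 − 0.05357×5.319 = 0.1300.
Vmax = 1/intercept = 7.69 μM/s; Km = slope × Vmax = 0.05357 × 7.69 = 0.412 mM.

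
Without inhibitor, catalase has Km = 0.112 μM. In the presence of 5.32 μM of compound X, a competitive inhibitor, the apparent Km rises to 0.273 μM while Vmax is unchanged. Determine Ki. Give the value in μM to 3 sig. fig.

Competitive: Km,app = α·Km with α = 1 + [I]/Ki.
α = Km,app/Km = 0.273/0.112 = 2.438.
Since α = 1 + [I]/Ki, [I]/Ki = 2.438 − 1 = 1.438 and Ki = 5.32/1.438 = 3.70 μM.

3.70 μM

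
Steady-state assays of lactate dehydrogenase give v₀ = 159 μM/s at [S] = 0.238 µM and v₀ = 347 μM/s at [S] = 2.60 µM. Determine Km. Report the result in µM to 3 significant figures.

In reciprocal form, 1/v = (Km/Vmax)·(1/[S]) + 1/Vmax. The two points give (1/[S], 1/v) = (4.202, 0.006289) and (0.3846, 0.002882).
Slope = (0.006289 − 0.002882)/(4.202 − 0.3846) = 0.0008927; intercept = 0.006289 − 0.0008927×4.202 = 0.002539.
Vmax = 1/intercept = 394 μM/s; Km = slope × Vmax = 0.0008927 × 394 = 0.352 µM.

0.352 µM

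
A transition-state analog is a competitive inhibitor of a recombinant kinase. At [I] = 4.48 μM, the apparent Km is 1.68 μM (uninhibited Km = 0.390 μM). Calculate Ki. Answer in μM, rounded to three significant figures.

Competitive: Km,app = α·Km with α = 1 + [I]/Ki.
α = Km,app/Km = 1.68/0.390 = 4.308.
Ki = [I]/(α − 1) = 4.48/3.308 = 1.35 μM.

1.35 μM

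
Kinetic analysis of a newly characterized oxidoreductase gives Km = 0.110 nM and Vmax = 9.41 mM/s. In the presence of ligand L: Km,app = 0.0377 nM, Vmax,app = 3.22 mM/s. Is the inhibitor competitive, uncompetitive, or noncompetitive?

uncompetitive

Both Km and Vmax decrease by the same factor (~2.92-fold) — characteristic of uncompetitive inhibition.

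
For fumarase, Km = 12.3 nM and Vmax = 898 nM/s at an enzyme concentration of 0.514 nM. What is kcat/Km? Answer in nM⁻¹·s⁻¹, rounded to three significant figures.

142 nM⁻¹·s⁻¹

kcat = Vmax/[E]total = 898/0.514 = 1750 s⁻¹.
kcat/Km = 1750/12.3 = 142 nM⁻¹·s⁻¹.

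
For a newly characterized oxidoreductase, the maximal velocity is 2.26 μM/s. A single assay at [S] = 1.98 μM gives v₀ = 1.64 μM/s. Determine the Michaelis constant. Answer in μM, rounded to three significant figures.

v/Vmax = 1.64/2.26 = 0.7257 = [S]/(Km+[S]).
So Km + [S] = [S]/0.7257 = 2.729 μM, giving Km = 2.729 − 1.98 = 0.749 μM.

0.749 μM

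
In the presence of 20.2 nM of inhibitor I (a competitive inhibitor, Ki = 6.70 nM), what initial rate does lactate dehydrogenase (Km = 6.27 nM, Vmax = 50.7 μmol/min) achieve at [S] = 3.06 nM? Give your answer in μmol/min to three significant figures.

α = 1 + [I]/Ki = 1 + 20.2/6.70 = 4.015.
For a competitive inhibitor, Vmax is unchanged and the apparent Km becomes α·Km: Km,app = 25.2 nM, Vmax,app = 50.7 μmol/min.
v = Vmax,app·[S]/(Km,app + [S]) = 50.7 × 3.06/(25.2 + 3.06) = 5.49 μmol/min.

5.49 μmol/min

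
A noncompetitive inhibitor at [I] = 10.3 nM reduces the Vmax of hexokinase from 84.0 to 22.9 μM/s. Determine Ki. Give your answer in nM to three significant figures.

Noncompetitive: Vmax,app = Vmax/α with α = 1 + [I]/Ki.
α = Vmax/Vmax,app = 84.0/22.9 = 3.668.
Ki = [I]/(α − 1) = 10.3/2.668 = 3.86 nM.

3.86 nM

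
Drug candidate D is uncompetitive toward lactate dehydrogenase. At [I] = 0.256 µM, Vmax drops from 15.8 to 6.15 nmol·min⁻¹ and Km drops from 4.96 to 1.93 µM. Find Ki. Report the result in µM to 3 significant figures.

0.163 µM

Uncompetitive: Vmax,app = Vmax/α (and Km,app = Km/α) with α = 1 + [I]/Ki.
α = Vmax/Vmax,app = 15.8/6.15 = 2.569.
Ki = [I]/(α − 1) = 0.256/1.569 = 0.163 µM.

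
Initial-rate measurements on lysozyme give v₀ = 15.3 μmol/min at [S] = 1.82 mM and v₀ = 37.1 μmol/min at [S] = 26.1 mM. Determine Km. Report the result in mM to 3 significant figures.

From v = Vmax[S]/(Km+[S]), each point gives Vmax = v(Km+[S])/[S].
Equating: 15.3(Km+1.82)/1.82 = 37.1(Km+26.1)/26.1.
8.407·Km + 15.3 = 1.421·Km + 37.1, so (8.407 − 1.421)·Km = 37.1 − 15.3.
Km = 21.80/6.985 = 3.12 mM; then Vmax = 15.3(3.12+1.82)/1.82 = 41.5 μmol/min.

3.12 mM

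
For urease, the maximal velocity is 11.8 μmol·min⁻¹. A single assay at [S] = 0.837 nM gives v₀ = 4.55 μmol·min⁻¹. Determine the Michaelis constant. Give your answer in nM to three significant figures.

1.33 nM

v/Vmax = 4.55/11.8 = 0.3856 = [S]/(Km+[S]).
So Km + [S] = [S]/0.3856 = 2.171 nM, giving Km = 2.171 − 0.837 = 1.33 nM.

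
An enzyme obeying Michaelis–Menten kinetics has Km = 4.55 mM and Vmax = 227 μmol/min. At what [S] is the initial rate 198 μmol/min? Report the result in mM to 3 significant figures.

31.1 mM

Rearranging v = Vmax[S]/(Km+[S]) gives [S] = Km·v/(Vmax − v).
[S] = 4.55 × 198 / (227 − 198) = 900.9/29.00 = 31.1 mM.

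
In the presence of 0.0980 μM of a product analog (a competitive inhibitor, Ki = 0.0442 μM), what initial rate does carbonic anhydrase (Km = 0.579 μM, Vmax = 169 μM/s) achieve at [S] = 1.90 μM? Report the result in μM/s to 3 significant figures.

With α = 1 + [I]/Ki = 1 + 0.0980/0.0442 = 3.217, the competitive rate law is v = Vmax[S] / (αKm + [S]).
v = 169×1.90 / (3.217×0.579 + 1.90) = 321.1/3.763 = 85.3 μM/s.

85.3 μM/s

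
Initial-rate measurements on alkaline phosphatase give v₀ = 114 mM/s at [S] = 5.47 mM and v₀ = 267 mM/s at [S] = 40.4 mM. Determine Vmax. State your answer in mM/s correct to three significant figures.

338 mM/s

From v = Vmax[S]/(Km+[S]), each point gives Vmax = v(Km+[S])/[S].
Equating: 114(Km+5.47)/5.47 = 267(Km+40.4)/40.4.
20.84·Km + 114 = 6.609·Km + 267, so (20.84 − 6.609)·Km = 267 − 114.
Km = 153.0/14.23 = 10.8 mM; then Vmax = 114(10.8+5.47)/5.47 = 338 mM/s.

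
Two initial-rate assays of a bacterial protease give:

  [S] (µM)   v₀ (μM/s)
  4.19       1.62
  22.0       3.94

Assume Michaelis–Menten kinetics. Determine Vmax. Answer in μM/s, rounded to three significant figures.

5.94 μM/s

From v = Vmax[S]/(Km+[S]), each point gives Vmax = v(Km+[S])/[S].
Equating: 1.62(Km+4.19)/4.19 = 3.94(Km+22.0)/22.0.
0.3866·Km + 1.62 = 0.1791·Km + 3.94, so (0.3866 − 0.1791)·Km = 3.94 − 1.62.
Km = 2.320/0.2075 = 11.2 µM; then Vmax = 1.62(11.2+4.19)/4.19 = 5.94 μM/s.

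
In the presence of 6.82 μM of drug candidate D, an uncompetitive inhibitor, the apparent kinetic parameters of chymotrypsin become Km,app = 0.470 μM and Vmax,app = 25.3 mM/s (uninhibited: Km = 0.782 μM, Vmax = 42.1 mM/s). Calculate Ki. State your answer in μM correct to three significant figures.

Uncompetitive: Vmax,app = Vmax/α (and Km,app = Km/α) with α = 1 + [I]/Ki.
α = Vmax/Vmax,app = 42.1/25.3 = 1.664.
Since α = 1 + [I]/Ki, [I]/Ki = 1.664 − 1 = 0.6640 and Ki = 6.82/0.6640 = 10.3 μM.

10.3 μM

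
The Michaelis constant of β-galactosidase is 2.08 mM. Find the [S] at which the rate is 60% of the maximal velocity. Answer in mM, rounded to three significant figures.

3.12 mM

v/Vmax = [S]/(Km+[S]) = 0.6, so [S] = Km·0.6/(1 − 0.6) = 2.08 × 1.500.
[S] = 3.12 mM.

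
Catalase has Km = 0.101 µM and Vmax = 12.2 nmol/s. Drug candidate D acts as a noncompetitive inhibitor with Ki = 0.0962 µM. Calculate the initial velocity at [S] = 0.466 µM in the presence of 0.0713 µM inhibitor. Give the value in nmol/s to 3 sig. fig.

α = 1 + [I]/Ki = 1 + 0.0713/0.0962 = 1.741.
For a noncompetitive inhibitor, Vmax is reduced to Vmax/α while Km is unchanged: Km,app = 0.101 µM, Vmax,app = 7.01 nmol/s.
v = Vmax,app·[S]/(Km,app + [S]) = 7.01 × 0.466/(0.101 + 0.466) = 5.76 nmol/s.

5.76 nmol/s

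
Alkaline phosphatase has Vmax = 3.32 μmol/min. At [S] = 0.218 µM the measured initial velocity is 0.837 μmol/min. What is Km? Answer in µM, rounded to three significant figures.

0.647 µM

v/Vmax = 0.837/3.32 = 0.2521 = [S]/(Km+[S]).
So Km + [S] = [S]/0.2521 = 0.8647 µM, giving Km = 0.8647 − 0.218 = 0.647 µM.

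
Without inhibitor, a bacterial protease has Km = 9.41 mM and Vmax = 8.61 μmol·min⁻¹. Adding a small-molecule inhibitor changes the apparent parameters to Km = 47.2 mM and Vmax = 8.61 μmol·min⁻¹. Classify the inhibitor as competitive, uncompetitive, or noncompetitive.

competitive

Km increases (9.41 → 47.2 mM) while Vmax is unchanged — the hallmark of competitive inhibition.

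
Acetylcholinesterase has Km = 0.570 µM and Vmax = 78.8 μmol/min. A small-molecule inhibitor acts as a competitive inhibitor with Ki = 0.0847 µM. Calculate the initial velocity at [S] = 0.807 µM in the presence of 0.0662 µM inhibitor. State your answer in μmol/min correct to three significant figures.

α = 1 + [I]/Ki = 1 + 0.0662/0.0847 = 1.782.
For a competitive inhibitor, Vmax is unchanged and the apparent Km becomes α·Km: Km,app = 1.02 µM, Vmax,app = 78.8 μmol/min.
v = Vmax,app·[S]/(Km,app + [S]) = 78.8 × 0.807/(1.02 + 0.807) = 34.9 μmol/min.

34.9 μmol/min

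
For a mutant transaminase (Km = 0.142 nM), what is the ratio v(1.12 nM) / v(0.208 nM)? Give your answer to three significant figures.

The fractional saturations are [S]/(Km+[S]) = 0.208/0.3500 = 0.5943 and 1.12/1.262 = 0.8875.
v₂/v₁ is just their ratio: 0.8875/0.5943 = 1.49.

1.49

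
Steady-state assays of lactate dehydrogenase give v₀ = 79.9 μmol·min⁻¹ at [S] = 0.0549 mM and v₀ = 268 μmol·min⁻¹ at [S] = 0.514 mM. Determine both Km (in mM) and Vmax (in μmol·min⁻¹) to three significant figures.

From v = Vmax[S]/(Km+[S]), each point gives Vmax = v(Km+[S])/[S].
Equating: 79.9(Km+0.0549)/0.0549 = 268(Km+0.514)/0.514.
1455·Km + 79.9 = 521.4·Km + 268, so (1455 − 521.4)·Km = 268 − 79.9.
Km = 188.1/934.0 = 0.201 mM; then Vmax = 79.9(0.201+0.0549)/0.0549 = 373 μmol·min⁻¹.

Km = 0.201 mM; Vmax = 373 μmol·min⁻¹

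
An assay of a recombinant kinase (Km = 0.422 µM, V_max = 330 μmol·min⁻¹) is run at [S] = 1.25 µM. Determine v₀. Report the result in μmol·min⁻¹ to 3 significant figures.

v = Vmax·[S]/(Km + [S]) = 330 × 1.25 / (0.422 + 1.25)
  = 412.5 / 1.672 = 247 μmol·min⁻¹.

247 μmol·min⁻¹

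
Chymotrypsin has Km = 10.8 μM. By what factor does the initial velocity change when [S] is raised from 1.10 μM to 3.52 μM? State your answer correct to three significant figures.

Since Vmax cancels, v₂/v₁ = [S]₂(Km+[S]₁) / [S]₁(Km+[S]₂).
= 3.52×(10.8+1.10) / (1.10×(10.8+3.52)) = 41.89/15.75 = 2.66.

2.66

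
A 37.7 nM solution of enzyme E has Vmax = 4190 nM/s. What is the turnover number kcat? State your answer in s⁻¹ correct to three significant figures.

kcat = Vmax/[E]total = 4190 nM/s / 37.7 nM = 111 s⁻¹.

111 s⁻¹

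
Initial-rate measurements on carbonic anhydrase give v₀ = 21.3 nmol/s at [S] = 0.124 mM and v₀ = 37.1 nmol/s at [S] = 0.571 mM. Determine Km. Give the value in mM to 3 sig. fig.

0.148 mM

In reciprocal form, 1/v = (Km/Vmax)·(1/[S]) + 1/Vmax. The two points give (1/[S], 1/v) = (8.065, 0.04695) and (1.751, 0.02695).
Slope = (0.04695 − 0.02695)/(8.065 − 1.751) = 0.003167; intercept = 0.04695 − 0.003167×8.065 = 0.02141.
Vmax = 1/intercept = 46.7 nmol/s; Km = slope × Vmax = 0.003167 × 46.7 = 0.148 mM.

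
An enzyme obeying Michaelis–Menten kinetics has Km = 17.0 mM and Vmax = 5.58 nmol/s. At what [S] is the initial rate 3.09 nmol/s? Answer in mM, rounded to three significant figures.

The required fractional saturation is v/Vmax = 3.09/5.58 = 0.5538.
Then [S]/(Km+[S]) = 0.5538 ⇒ [S] = 17.0 × 0.5538/(1 − 0.5538) = 21.1 mM.

21.1 mM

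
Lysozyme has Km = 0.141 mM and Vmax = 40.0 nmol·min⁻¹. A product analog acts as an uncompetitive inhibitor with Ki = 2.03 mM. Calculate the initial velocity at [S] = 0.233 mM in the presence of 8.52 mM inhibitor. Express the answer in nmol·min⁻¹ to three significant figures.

α = 1 + [I]/Ki = 1 + 8.52/2.03 = 5.197.
For an uncompetitive inhibitor, both parameters are divided by α, giving Vmax/α and Km/α: Km,app = 0.0271 mM, Vmax,app = 7.70 nmol·min⁻¹.
v = Vmax,app·[S]/(Km,app + [S]) = 7.70 × 0.233/(0.0271 + 0.233) = 6.89 nmol·min⁻¹.

6.89 nmol·min⁻¹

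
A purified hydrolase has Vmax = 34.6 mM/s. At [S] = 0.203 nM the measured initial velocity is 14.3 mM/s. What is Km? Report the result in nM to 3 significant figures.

From v = Vmax[S]/(Km+[S]), Km = [S](Vmax − v)/v.
Km = 0.203 × (34.6 − 14.3) / 14.3 = 4.121/14.3 = 0.288 nM.

0.288 nM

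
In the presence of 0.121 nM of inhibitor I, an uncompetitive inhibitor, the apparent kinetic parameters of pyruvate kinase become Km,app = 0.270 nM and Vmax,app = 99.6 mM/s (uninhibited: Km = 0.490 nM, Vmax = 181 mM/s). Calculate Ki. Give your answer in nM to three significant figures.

Uncompetitive: Vmax,app = Vmax/α (and Km,app = Km/α) with α = 1 + [I]/Ki.
α = Vmax/Vmax,app = 181/99.6 = 1.817.
Ki = [I]/(α − 1) = 0.121/0.8173 = 0.148 nM.

0.148 nM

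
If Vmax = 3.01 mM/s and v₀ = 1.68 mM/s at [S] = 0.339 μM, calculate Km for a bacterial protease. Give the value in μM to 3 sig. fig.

0.268 μM

From v = Vmax[S]/(Km+[S]), Km = [S](Vmax − v)/v.
Km = 0.339 × (3.01 − 1.68) / 1.68 = 0.4509/1.68 = 0.268 μM.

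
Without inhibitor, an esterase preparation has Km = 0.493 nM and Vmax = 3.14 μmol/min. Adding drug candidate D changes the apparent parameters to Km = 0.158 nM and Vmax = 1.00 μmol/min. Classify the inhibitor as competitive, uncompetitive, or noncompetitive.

Both Km and Vmax decrease by the same factor (~3.13-fold) — characteristic of uncompetitive inhibition.

uncompetitive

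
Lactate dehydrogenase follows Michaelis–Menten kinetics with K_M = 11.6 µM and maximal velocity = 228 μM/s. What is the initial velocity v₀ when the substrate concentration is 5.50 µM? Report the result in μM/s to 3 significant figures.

[S]/(Km+[S]) = 5.50/17.10 = 0.3216, the fractional saturation.
v = 0.3216 × Vmax = 0.3216 × 228 = 73.3 μM/s.

73.3 μM/s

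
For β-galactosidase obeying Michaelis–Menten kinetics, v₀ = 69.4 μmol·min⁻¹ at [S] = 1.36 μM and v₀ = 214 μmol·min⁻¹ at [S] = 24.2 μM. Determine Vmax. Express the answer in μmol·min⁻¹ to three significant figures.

244 μmol·min⁻¹

In reciprocal form, 1/v = (Km/Vmax)·(1/[S]) + 1/Vmax. The two points give (1/[S], 1/v) = (0.7353, 0.01441) and (0.04132, 0.004673).
Slope = (0.01441 − 0.004673)/(0.7353 − 0.04132) = 0.01403; intercept = 0.01441 − 0.01403×0.7353 = 0.004093.
Vmax = 1/intercept = 244 μmol·min⁻¹; Km = slope × Vmax = 0.01403 × 244 = 3.43 μM.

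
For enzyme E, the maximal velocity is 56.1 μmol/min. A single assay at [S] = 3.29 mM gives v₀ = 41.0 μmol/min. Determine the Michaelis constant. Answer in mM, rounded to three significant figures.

1.21 mM

v/Vmax = 41.0/56.1 = 0.7308 = [S]/(Km+[S]).
So Km + [S] = [S]/0.7308 = 4.502 mM, giving Km = 4.502 − 3.29 = 1.21 mM.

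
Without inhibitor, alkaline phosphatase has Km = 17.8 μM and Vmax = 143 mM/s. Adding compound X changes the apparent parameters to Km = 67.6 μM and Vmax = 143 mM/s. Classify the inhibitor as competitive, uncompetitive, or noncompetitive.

Km increases (17.8 → 67.6 μM) while Vmax is unchanged — the hallmark of competitive inhibition.

competitive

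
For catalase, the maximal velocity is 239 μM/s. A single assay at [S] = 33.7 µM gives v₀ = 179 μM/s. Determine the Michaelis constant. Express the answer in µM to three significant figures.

From v = Vmax[S]/(Km+[S]), Km = [S](Vmax − v)/v.
Km = 33.7 × (239 − 179) / 179 = 2022/179 = 11.3 µM.

11.3 µM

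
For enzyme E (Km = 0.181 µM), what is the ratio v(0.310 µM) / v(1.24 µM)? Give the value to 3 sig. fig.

Since Vmax cancels, v₂/v₁ = [S]₂(Km+[S]₁) / [S]₁(Km+[S]₂).
= 0.310×(0.181+1.24) / (1.24×(0.181+0.310)) = 0.4405/0.6088 = 0.724.

0.724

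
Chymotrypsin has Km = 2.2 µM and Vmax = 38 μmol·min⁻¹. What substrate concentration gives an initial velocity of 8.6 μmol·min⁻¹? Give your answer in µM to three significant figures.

The required fractional saturation is v/Vmax = 8.6/38 = 0.2263.
Then [S]/(Km+[S]) = 0.2263 ⇒ [S] = 2.2 × 0.2263/(1 − 0.2263) = 0.644 µM.

0.644 µM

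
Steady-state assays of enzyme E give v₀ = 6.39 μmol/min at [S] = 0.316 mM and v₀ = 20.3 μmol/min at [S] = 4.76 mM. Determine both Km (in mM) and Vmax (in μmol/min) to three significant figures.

Km = 0.872 mM; Vmax = 24.0 μmol/min

In reciprocal form, 1/v = (Km/Vmax)·(1/[S]) + 1/Vmax. The two points give (1/[S], 1/v) = (3.165, 0.1565) and (0.2101, 0.04926).
Slope = (0.1565 − 0.04926)/(3.165 − 0.2101) = 0.03630; intercept = 0.1565 − 0.03630×3.165 = 0.04164.
Vmax = 1/intercept = 24.0 μmol/min; Km = slope × Vmax = 0.03630 × 24.0 = 0.872 mM.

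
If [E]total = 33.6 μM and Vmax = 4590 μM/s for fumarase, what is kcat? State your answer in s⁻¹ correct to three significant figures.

137 s⁻¹

kcat = Vmax/[E]total = 4590 μM/s / 33.6 μM = 137 s⁻¹.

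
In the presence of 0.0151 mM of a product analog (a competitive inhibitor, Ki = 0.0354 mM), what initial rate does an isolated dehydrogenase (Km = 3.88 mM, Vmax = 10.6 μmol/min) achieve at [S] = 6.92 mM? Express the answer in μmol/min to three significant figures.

With α = 1 + [I]/Ki = 1 + 0.0151/0.0354 = 1.427, the competitive rate law is v = Vmax[S] / (αKm + [S]).
v = 10.6×6.92 / (1.427×3.88 + 6.92) = 73.35/12.46 = 5.89 μmol/min.

5.89 μmol/min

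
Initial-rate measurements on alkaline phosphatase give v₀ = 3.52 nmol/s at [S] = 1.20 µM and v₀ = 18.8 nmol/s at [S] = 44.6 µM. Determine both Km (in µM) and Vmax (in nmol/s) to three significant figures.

From v = Vmax[S]/(Km+[S]), each point gives Vmax = v(Km+[S])/[S].
Equating: 3.52(Km+1.20)/1.20 = 18.8(Km+44.6)/44.6.
2.933·Km + 3.52 = 0.4215·Km + 18.8, so (2.933 − 0.4215)·Km = 18.8 − 3.52.
Km = 15.28/2.512 = 6.08 µM; then Vmax = 3.52(6.08+1.20)/1.20 = 21.4 nmol/s.

Km = 6.08 µM; Vmax = 21.4 nmol/s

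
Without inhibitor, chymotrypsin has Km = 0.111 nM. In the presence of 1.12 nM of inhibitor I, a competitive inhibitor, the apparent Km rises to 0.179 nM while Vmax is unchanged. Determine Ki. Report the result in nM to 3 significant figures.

Competitive: Km,app = α·Km with α = 1 + [I]/Ki.
α = Km,app/Km = 0.179/0.111 = 1.613.
Since α = 1 + [I]/Ki, [I]/Ki = 1.613 − 1 = 0.6126 and Ki = 1.12/0.6126 = 1.83 nM.

1.83 nM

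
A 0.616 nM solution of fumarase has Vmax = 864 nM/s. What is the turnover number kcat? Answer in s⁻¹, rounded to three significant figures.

1400 s⁻¹

kcat = Vmax/[E]total = 864 nM/s / 0.616 nM = 1400 s⁻¹.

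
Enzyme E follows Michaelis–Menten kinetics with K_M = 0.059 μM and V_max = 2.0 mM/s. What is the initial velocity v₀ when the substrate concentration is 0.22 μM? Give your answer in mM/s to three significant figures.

v = Vmax·[S]/(Km + [S]) = 2.0 × 0.22 / (0.059 + 0.22)
  = 0.4400 / 0.2790 = 1.58 mM/s.

1.58 mM/s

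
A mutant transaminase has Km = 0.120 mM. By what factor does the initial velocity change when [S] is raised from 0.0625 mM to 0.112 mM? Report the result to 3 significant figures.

1.41

The fractional saturations are [S]/(Km+[S]) = 0.0625/0.1825 = 0.3425 and 0.112/0.2320 = 0.4828.
v₂/v₁ is just their ratio: 0.4828/0.3425 = 1.41.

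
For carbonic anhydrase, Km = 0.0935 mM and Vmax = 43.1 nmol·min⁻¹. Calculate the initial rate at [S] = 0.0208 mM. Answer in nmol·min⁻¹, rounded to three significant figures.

7.84 nmol·min⁻¹

[S]/(Km+[S]) = 0.0208/0.1143 = 0.1820, the fractional saturation.
v = 0.1820 × Vmax = 0.1820 × 43.1 = 7.84 nmol·min⁻¹.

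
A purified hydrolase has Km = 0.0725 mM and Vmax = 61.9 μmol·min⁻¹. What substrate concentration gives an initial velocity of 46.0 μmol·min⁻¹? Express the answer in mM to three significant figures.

The required fractional saturation is v/Vmax = 46.0/61.9 = 0.7431.
Then [S]/(Km+[S]) = 0.7431 ⇒ [S] = 0.0725 × 0.7431/(1 − 0.7431) = 0.210 mM.

0.210 mM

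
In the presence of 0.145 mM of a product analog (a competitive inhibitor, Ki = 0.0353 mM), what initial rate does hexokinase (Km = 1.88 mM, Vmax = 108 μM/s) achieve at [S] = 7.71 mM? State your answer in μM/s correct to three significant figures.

48.1 μM/s

α = 1 + [I]/Ki = 1 + 0.145/0.0353 = 5.108.
For a competitive inhibitor, Vmax is unchanged and the apparent Km becomes α·Km: Km,app = 9.60 mM, Vmax,app = 108 μM/s.
v = Vmax,app·[S]/(Km,app + [S]) = 108 × 7.71/(9.60 + 7.71) = 48.1 μM/s.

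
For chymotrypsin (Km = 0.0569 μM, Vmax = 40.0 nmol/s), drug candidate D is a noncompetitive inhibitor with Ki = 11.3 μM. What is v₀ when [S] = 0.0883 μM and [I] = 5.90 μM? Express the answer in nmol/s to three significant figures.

α = 1 + [I]/Ki = 1 + 5.90/11.3 = 1.522.
For a noncompetitive inhibitor, Vmax is reduced to Vmax/α while Km is unchanged: Km,app = 0.0569 μM, Vmax,app = 26.3 nmol/s.
v = Vmax,app·[S]/(Km,app + [S]) = 26.3 × 0.0883/(0.0569 + 0.0883) = 16.0 nmol/s.

16.0 nmol/s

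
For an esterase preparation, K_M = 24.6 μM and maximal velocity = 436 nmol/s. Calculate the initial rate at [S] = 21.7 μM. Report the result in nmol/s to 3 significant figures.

[S]/(Km+[S]) = 21.7/46.30 = 0.4687, the fractional saturation.
v = 0.4687 × Vmax = 0.4687 × 436 = 204 nmol/s.

204 nmol/s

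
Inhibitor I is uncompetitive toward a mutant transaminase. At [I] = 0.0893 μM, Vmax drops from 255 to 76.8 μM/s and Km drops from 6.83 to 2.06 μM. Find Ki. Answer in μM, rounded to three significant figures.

0.0385 μM

Uncompetitive: Vmax,app = Vmax/α (and Km,app = Km/α) with α = 1 + [I]/Ki.
α = Vmax/Vmax,app = 255/76.8 = 3.320.
Since α = 1 + [I]/Ki, [I]/Ki = 3.320 − 1 = 2.320 and Ki = 0.0893/2.320 = 0.0385 μM.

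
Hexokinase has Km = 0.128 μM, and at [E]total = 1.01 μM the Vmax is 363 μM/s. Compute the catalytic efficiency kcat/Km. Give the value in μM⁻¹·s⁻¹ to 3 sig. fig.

kcat = Vmax/[E]total = 363/1.01 = 359 s⁻¹.
kcat/Km = 359/0.128 = 2810 μM⁻¹·s⁻¹.

2810 μM⁻¹·s⁻¹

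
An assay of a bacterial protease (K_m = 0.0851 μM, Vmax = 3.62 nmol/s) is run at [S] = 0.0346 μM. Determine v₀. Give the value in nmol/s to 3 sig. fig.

1.05 nmol/s

[S]/(Km+[S]) = 0.0346/0.1197 = 0.2891, the fractional saturation.
v = 0.2891 × Vmax = 0.2891 × 3.62 = 1.05 nmol/s.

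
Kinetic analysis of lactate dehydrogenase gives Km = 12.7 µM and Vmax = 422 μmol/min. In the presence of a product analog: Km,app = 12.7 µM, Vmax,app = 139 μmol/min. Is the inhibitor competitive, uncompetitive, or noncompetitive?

noncompetitive

Vmax decreases (422 → 139 μmol/min) while Km is unchanged — pure noncompetitive inhibition.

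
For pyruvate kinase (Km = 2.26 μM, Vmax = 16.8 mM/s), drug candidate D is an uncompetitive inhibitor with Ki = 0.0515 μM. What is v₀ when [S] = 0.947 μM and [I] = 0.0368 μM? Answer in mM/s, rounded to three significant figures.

4.10 mM/s

α = 1 + [I]/Ki = 1 + 0.0368/0.0515 = 1.715.
For an uncompetitive inhibitor, both parameters are divided by α, giving Vmax/α and Km/α: Km,app = 1.32 μM, Vmax,app = 9.80 mM/s.
v = Vmax,app·[S]/(Km,app + [S]) = 9.80 × 0.947/(1.32 + 0.947) = 4.10 mM/s.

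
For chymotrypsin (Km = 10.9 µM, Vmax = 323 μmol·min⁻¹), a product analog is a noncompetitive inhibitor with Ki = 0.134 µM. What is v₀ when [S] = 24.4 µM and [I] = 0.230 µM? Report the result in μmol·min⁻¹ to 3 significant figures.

82.2 μmol·min⁻¹

With α = 1 + [I]/Ki = 1 + 0.230/0.134 = 2.716, the noncompetitive rate law is v = (Vmax/α)·[S] / (Km + [S]).
v = (323/2.716)×24.4 / (10.9 + 24.4) = 2901/35.30 = 82.2 μmol·min⁻¹.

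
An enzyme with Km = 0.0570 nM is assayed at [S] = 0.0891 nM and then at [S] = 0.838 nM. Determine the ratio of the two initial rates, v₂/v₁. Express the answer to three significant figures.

1.54

Since Vmax cancels, v₂/v₁ = [S]₂(Km+[S]₁) / [S]₁(Km+[S]₂).
= 0.838×(0.0570+0.0891) / (0.0891×(0.0570+0.838)) = 0.1224/0.07974 = 1.54.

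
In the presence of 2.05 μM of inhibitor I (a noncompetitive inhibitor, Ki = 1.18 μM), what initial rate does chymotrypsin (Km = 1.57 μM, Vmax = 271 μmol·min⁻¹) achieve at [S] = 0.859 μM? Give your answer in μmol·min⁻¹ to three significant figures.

α = 1 + [I]/Ki = 1 + 2.05/1.18 = 2.737.
For a noncompetitive inhibitor, Vmax is reduced to Vmax/α while Km is unchanged: Km,app = 1.57 μM, Vmax,app = 99.0 μmol·min⁻¹.
v = Vmax,app·[S]/(Km,app + [S]) = 99.0 × 0.859/(1.57 + 0.859) = 35.0 μmol·min⁻¹.

35.0 μmol·min⁻¹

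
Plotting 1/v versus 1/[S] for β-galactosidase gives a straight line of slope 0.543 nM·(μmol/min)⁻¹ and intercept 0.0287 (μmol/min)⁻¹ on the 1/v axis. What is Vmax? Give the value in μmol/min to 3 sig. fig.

34.8 μmol/min

The y-intercept of a Lineweaver–Burk plot equals 1/Vmax, so Vmax = 1/0.0287 = 34.8 μmol/min.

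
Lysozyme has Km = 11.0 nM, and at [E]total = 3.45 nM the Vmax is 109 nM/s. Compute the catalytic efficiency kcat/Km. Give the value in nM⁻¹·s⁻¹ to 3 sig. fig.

2.87 nM⁻¹·s⁻¹

kcat = Vmax/[E]total = 109/3.45 = 31.6 s⁻¹.
kcat/Km = 31.6/11.0 = 2.87 nM⁻¹·s⁻¹.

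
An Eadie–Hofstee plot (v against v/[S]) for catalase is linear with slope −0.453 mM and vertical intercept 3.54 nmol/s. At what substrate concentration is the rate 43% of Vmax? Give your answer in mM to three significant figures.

The Eadie–Hofstee slope gives Km = 0.453 mM (slope = −Km).
v/Vmax = [S]/(Km+[S]) = 0.43 ⇒ [S] = Km·0.43/(1−0.43) = 0.453 × 0.7544 = 0.342 mM.

0.342 mM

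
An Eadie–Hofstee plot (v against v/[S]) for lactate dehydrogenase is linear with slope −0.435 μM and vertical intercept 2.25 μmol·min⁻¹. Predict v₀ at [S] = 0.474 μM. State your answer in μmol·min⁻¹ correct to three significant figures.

In the Eadie–Hofstee form v = Vmax − Km·(v/[S]), the slope is −Km and the intercept is Vmax, so Km = 0.435 μM and Vmax = 2.25 μmol·min⁻¹.
v = 2.25 × 0.474/(0.435 + 0.474) = 1.17 μmol·min⁻¹.

1.17 μmol·min⁻¹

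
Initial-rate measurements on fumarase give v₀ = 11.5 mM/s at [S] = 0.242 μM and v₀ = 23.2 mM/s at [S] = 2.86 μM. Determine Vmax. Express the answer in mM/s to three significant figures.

In reciprocal form, 1/v = (Km/Vmax)·(1/[S]) + 1/Vmax. The two points give (1/[S], 1/v) = (4.132, 0.08696) and (0.3497, 0.04310).
Slope = (0.08696 − 0.04310)/(4.132 − 0.3497) = 0.01159; intercept = 0.08696 − 0.01159×4.132 = 0.03905.
Vmax = 1/intercept = 25.6 mM/s; Km = slope × Vmax = 0.01159 × 25.6 = 0.297 μM.

25.6 mM/s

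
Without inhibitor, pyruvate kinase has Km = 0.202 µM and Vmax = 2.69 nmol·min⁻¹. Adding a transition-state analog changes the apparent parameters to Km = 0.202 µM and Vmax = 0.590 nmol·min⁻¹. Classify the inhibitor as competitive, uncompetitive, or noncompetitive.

noncompetitive

Vmax decreases (2.69 → 0.590 nmol·min⁻¹) while Km is unchanged — pure noncompetitive inhibition.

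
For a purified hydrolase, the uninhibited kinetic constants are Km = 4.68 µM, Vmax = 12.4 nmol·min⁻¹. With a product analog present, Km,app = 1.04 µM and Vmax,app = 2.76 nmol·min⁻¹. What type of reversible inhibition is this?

Both Km and Vmax decrease by the same factor (~4.50-fold) — characteristic of uncompetitive inhibition.

uncompetitive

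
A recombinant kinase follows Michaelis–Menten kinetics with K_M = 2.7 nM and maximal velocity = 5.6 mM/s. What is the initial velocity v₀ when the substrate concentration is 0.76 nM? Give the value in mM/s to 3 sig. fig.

1.23 mM/s

[S]/(Km+[S]) = 0.76/3.460 = 0.2197, the fractional saturation.
v = 0.2197 × Vmax = 0.2197 × 5.6 = 1.23 mM/s.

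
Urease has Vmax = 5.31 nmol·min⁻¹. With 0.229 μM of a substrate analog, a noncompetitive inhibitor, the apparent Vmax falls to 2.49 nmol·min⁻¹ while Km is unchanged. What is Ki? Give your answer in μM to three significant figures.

0.202 μM

Noncompetitive: Vmax,app = Vmax/α with α = 1 + [I]/Ki.
α = Vmax/Vmax,app = 5.31/2.49 = 2.133.
Since α = 1 + [I]/Ki, [I]/Ki = 2.133 − 1 = 1.133 and Ki = 0.229/1.133 = 0.202 μM.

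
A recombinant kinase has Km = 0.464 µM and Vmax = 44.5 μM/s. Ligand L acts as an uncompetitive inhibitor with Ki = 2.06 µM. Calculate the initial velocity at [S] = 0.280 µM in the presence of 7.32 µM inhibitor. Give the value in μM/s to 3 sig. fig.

7.17 μM/s

α = 1 + [I]/Ki = 1 + 7.32/2.06 = 4.553.
For an uncompetitive inhibitor, both parameters are divided by α, giving Vmax/α and Km/α: Km,app = 0.102 µM, Vmax,app = 9.77 μM/s.
v = Vmax,app·[S]/(Km,app + [S]) = 9.77 × 0.280/(0.102 + 0.280) = 7.17 μM/s.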